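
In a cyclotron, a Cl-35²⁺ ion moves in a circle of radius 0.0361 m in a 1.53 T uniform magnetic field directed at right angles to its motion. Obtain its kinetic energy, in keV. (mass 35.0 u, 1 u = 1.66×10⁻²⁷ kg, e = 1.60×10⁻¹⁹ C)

v = qBr/m = (2×1.60×10^-19)(1.53)(0.0361) / (5.81×10^-26) = 3.04×10^5 m/s.
K = ½mv² = 0.5·(5.81×10^-26)·(3.04×10^5)² = 2.69×10^-15 J = 16.8 keV.

K ≈ 16.8 keV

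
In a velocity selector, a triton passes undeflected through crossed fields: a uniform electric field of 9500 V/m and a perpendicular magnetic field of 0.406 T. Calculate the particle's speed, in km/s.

v ≈ 23.4 km/s

For zero net force, qE = qvB, so v = E/B.
v = (9500) / (0.406) = 2.34×10^4 m/s.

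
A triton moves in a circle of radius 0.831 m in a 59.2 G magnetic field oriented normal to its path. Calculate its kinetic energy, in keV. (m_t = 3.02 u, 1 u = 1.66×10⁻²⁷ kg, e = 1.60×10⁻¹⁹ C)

K ≈ 0.386 keV

v = qBr/m = (1×1.60×10^-19)(5.92×10^-3)(0.831) / (5.01×10^-27) = 1.57×10^5 m/s.
K = ½mv² = 0.5·(5.01×10^-27)·(1.57×10^5)² = 6.18×10^-17 J = 0.386 keV.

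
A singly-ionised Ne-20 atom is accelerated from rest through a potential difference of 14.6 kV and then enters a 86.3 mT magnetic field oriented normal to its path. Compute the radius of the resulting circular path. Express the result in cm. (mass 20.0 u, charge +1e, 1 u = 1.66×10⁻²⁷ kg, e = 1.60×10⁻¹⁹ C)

r ≈ 90.2 cm

The kinetic energy gained is K = qV = (1×1.60×10^-19)(1.46×10^4) = 2.34×10^-15 J.
v = √(2K/m) = 3.75×10^5 m/s.
r = mv/(qB) = (3.32×10^-26)(3.75×10^5) / [(1×1.60×10^-19)(0.0863)] = 0.902 m.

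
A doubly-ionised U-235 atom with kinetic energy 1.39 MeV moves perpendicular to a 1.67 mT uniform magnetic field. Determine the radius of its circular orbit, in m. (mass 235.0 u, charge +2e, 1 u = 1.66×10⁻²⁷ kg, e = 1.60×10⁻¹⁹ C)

Convert the energy: K = 1.39 MeV = 2.22×10^-13 J.
v = √(2K/m) = √(2·2.22×10^-13/3.90×10^-25) = 1.07×10^6 m/s.
r = mv/(qB) = (3.90×10^-25)(1.07×10^6) / [(2×1.60×10^-19)(1.67×10^-3)] = 779 m.

r ≈ 779 m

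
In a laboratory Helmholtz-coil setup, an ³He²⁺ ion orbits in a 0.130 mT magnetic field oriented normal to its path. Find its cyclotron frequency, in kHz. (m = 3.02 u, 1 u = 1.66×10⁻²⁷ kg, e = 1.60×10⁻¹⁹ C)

f = qB/(2πm) = (2×1.60×10^-19)(1.30×10^-4) / [2π(5.01×10^-27)] = 1320 Hz.

f ≈ 1.32 kHz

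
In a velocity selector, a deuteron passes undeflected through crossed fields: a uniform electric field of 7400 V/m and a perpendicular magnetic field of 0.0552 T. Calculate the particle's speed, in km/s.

v ≈ 134 km/s

For zero net force, qE = qvB, so v = E/B.
v = (7400) / (0.0552) = 1.34×10^5 m/s.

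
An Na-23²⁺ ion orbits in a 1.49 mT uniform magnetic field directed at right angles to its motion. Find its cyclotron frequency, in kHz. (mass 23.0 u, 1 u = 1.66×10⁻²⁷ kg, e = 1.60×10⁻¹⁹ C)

f ≈ 1.99 kHz

f = qB/(2πm) = (2×1.60×10^-19)(1.49×10^-3) / [2π(3.82×10^-26)] = 1990 Hz.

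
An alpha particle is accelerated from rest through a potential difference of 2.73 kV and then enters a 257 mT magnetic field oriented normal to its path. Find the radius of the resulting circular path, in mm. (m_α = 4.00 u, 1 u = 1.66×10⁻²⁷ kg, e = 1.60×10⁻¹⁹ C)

The kinetic energy gained is K = qV = (2×1.60×10^-19)(2730) = 8.74×10^-16 J.
v = √(2K/m) = 5.13×10^5 m/s.
r = mv/(qB) = (6.64×10^-27)(5.13×10^5) / [(2×1.60×10^-19)(0.257)] = 0.0414 m.

r ≈ 41.4 mm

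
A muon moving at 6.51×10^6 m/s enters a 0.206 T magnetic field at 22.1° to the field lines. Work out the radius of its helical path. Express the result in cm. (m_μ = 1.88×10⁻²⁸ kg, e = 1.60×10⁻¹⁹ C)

r ≈ 1.40 cm

Only the perpendicular component v⊥ = v sin22.1° = 2.45×10^6 m/s is bent by the field.
r = m v⊥ /(qB) = (1.88×10^-28)(2.45×10^6) / [(1×1.60×10^-19)(0.206)] = 0.0140 m.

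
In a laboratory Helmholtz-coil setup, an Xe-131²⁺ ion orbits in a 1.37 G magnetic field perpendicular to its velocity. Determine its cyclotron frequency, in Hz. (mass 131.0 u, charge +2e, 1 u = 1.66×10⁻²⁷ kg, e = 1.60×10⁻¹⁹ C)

f = qB/(2πm) = (2×1.60×10^-19)(1.37×10^-4) / [2π(2.17×10^-25)] = 32.1 Hz.

f ≈ 32.1 Hz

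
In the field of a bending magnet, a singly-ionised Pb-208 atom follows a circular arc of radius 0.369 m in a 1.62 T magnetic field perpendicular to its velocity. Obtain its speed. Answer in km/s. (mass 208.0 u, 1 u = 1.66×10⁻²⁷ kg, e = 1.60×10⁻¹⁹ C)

From qvB = mv²/r, v = qBr/m.
v = (1×1.60×10^-19)(1.62)(0.369) / (3.45×10^-25) = 2.77×10^5 m/s.

v ≈ 277 km/s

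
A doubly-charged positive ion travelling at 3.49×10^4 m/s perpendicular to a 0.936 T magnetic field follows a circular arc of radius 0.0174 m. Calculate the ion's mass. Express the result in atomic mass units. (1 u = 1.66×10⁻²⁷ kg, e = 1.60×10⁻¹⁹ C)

qvB = mv²/r ⇒ m = qBr/v.
m = (2×1.60×10^-19)(0.936)(0.0174) / (3.49×10^4) = 1.49×10^-25 kg = 90.0 u.

m ≈ 90.0 u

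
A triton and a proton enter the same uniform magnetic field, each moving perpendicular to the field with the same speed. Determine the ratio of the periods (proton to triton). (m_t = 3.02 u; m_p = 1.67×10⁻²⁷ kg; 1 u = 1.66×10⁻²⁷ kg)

ratio ≈ 0.333

T = 2πm/(qB) is independent of speed, so T₂/T₁ = (m₂/q₂)/(m₁/q₁).
T_{proton}/T_{triton} = (1.67×10^-27/1e) / (5.01×10^-27/1e) = 0.333.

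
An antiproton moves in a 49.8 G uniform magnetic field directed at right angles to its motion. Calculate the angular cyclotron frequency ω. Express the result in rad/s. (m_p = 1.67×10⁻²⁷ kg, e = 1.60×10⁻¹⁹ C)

ω ≈ 4.77×10^5 rad/s

ω = qB/m = (1×1.60×10^-19)(4.98×10^-3) / (1.67×10^-27) = 4.77×10^5 rad/s.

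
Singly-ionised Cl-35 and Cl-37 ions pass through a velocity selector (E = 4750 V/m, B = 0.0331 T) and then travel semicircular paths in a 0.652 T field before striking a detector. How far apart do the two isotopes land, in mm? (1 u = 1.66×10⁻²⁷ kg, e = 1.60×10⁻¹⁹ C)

Δd ≈ 9.13 mm

Both emerge at v = E/B₁ = 1.44×10^5 m/s.
r = mv/(qB₂), so r₁ = 0.07992 m and r₂ = 0.08449 m, giving Δr = 4.57×10^-3 m.
After a semicircle each ion lands a diameter 2r from the entry slit, so the separation is 2Δr = 9.13×10^-3 m.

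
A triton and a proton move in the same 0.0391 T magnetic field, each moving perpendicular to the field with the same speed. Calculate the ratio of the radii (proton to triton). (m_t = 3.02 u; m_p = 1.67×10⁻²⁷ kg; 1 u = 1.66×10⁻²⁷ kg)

r = mv/(qB) ⇒ at equal v, r ∝ m/q.
r_{proton}/r_{triton} = 0.333.

ratio ≈ 0.333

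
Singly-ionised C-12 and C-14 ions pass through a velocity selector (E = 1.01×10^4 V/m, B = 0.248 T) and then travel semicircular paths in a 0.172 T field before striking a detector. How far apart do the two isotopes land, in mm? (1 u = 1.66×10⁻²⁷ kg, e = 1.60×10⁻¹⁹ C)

Δd ≈ 9.83 mm

Both emerge at v = E/B₁ = 4.07×10^4 m/s.
r = mv/(qB₂), so r₁ = 0.02948 m and r₂ = 0.03439 m, giving Δr = 4.91×10^-3 m.
After a semicircle each ion lands a diameter 2r from the entry slit, so the separation is 2Δr = 9.83×10^-3 m.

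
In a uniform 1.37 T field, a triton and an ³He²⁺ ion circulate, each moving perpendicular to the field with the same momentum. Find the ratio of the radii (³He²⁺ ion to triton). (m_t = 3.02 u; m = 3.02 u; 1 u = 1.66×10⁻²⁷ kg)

r = p/(qB) ⇒ at equal p, r ∝ 1/q.
r_{³He²⁺ ion}/r_{triton} = 0.500.

ratio ≈ 0.500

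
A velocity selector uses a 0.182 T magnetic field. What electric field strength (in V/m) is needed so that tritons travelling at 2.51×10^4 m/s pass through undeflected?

E ≈ 4570 V/m

qE = qvB ⇒ E = vB = (2.51×10^4)(0.182) = 4570 V/m.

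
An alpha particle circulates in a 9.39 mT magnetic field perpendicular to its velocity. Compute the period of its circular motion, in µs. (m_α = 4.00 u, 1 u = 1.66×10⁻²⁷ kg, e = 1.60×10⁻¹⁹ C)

T ≈ 13.9 µs

The cyclotron period is independent of speed: T = 2πm/(qB).
T = 2π(6.64×10^-27) / [(2×1.60×10^-19)(9.39×10^-3)] = 1.39×10^-5 s.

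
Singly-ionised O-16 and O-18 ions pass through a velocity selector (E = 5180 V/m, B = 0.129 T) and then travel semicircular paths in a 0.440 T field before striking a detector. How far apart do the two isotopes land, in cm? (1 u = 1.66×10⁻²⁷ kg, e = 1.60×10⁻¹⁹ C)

Δd ≈ 0.379 cm

Both emerge at v = E/B₁ = 4.02×10^4 m/s.
r = mv/(qB₂), so r₁ = 0.01515 m and r₂ = 0.01704 m, giving Δr = 1.89×10^-3 m.
After a semicircle each ion lands a diameter 2r from the entry slit, so the separation is 2Δr = 3.79×10^-3 m.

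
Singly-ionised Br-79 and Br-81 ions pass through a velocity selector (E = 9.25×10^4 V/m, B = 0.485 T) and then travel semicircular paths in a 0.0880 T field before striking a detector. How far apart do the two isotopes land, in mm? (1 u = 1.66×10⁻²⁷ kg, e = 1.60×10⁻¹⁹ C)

Both emerge at v = E/B₁ = 1.91×10^5 m/s.
r = mv/(qB₂), so r₁ = 1.7764 m and r₂ = 1.8213 m, giving Δr = 0.0450 m.
After a semicircle each ion lands a diameter 2r from the entry slit, so the separation is 2Δr = 0.0899 m.

Δd ≈ 89.9 mm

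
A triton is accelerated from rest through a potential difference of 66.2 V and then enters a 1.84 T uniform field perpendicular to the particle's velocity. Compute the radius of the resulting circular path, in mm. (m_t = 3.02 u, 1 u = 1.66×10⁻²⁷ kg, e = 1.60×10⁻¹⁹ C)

r ≈ 1.11 mm

The kinetic energy gained is K = qV = (1×1.60×10^-19)(66.2) = 1.06×10^-17 J.
v = √(2K/m) = 6.50×10^4 m/s.
r = mv/(qB) = (5.01×10^-27)(6.50×10^4) / [(1×1.60×10^-19)(1.84)] = 1.11×10^-3 m.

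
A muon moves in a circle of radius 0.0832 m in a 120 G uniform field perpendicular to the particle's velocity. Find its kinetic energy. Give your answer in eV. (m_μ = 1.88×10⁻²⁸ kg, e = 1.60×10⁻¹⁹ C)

v = qBr/m = (1×1.60×10^-19)(0.0120)(0.0832) / (1.88×10^-28) = 8.50×10^5 m/s.
K = ½mv² = 0.5·(1.88×10^-28)·(8.50×10^5)² = 6.79×10^-17 J = 424 eV.

K ≈ 424 eV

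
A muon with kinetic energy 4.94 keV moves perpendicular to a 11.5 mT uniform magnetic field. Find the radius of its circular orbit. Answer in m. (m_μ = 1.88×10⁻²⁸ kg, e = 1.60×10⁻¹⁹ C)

Convert the energy: K = 4.94 keV = 7.90×10^-16 J.
v = √(2K/m) = √(2·7.90×10^-16/1.88×10^-28) = 2.90×10^6 m/s.
r = mv/(qB) = (1.88×10^-28)(2.90×10^6) / [(1×1.60×10^-19)(0.0115)] = 0.296 m.

r ≈ 0.296 m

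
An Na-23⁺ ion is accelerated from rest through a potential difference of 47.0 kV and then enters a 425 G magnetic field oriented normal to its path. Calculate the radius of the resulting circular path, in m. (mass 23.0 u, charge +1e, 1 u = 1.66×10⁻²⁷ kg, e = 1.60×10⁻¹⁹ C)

r ≈ 3.52 m

The kinetic energy gained is K = qV = (1×1.60×10^-19)(4.70×10^4) = 7.52×10^-15 J.
v = √(2K/m) = 6.28×10^5 m/s.
r = mv/(qB) = (3.82×10^-26)(6.28×10^5) / [(1×1.60×10^-19)(0.0425)] = 3.52 m.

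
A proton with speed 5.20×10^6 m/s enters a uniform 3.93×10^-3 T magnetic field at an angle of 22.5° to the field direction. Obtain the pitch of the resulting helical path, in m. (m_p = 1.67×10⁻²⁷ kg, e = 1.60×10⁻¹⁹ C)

The velocity component along B is v∥ = v cos22.5° = 4.80×10^6 m/s.
The cyclotron period T = 2πm/(qB) = 1.67×10^-5 s is set by m, q, B alone.
Pitch = v∥·T = (4.80×10^6)(1.67×10^-5) = 80.2 m.

pitch ≈ 80.2 m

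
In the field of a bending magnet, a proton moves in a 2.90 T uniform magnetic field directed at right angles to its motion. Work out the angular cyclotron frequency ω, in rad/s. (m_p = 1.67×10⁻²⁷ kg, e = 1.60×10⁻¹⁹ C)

ω ≈ 2.78×10^8 rad/s

ω = qB/m = (1×1.60×10^-19)(2.90) / (1.67×10^-27) = 2.78×10^8 rad/s.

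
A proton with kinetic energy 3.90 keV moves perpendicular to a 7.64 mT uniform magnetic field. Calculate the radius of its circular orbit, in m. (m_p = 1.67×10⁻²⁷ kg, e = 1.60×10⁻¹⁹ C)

r ≈ 1.18 m

Convert the energy: K = 3.90 keV = 6.24×10^-16 J.
v = √(2K/m) = √(2·6.24×10^-16/1.67×10^-27) = 8.64×10^5 m/s.
r = mv/(qB) = (1.67×10^-27)(8.64×10^5) / [(1×1.60×10^-19)(7.64×10^-3)] = 1.18 m.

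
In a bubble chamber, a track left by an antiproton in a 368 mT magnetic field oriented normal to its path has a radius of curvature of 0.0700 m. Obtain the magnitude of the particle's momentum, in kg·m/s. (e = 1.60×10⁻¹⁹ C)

p ≈ 4.12×10^-21 kg·m/s

Since qvB = mv²/r, the momentum p = mv = qBr.
p = (1×1.60×10^-19)(0.368)(0.0700) = 4.12×10^-21 kg·m/s.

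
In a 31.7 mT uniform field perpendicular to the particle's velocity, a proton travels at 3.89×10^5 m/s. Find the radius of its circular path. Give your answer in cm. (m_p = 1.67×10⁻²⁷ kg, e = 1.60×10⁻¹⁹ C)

The magnetic force provides the centripetal force: qvB = mv²/r, so r = mv/(qB).
r = (1.67×10^-27 kg)(3.89×10^5 m/s) / [(1×1.60×10^-19 C)(0.0317 T)] = 0.128 m.

r ≈ 12.8 cm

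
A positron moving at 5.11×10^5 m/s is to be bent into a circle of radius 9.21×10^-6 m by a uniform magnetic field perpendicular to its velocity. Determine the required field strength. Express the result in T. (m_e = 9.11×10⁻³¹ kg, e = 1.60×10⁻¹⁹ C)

qvB = mv²/r gives B = mv/(qr).
B = (9.11×10^-31)(5.11×10^5) / [(1×1.60×10^-19)(9.21×10^-6)] = 0.316 T.

B ≈ 0.316 T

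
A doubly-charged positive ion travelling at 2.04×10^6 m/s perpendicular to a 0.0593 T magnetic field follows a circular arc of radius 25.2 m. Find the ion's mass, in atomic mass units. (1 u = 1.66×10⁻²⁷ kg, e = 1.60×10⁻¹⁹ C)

qvB = mv²/r ⇒ m = qBr/v.
m = (2×1.60×10^-19)(0.0593)(25.2) / (2.04×10^6) = 2.34×10^-25 kg = 141 u.

m ≈ 141 u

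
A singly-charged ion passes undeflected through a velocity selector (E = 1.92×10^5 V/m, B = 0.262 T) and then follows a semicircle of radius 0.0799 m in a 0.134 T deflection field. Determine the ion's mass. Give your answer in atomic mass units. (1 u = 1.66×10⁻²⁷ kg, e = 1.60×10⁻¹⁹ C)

v = E/B₁ = 7.33×10^5 m/s.
From r = mv/(qB₂), m = qB₂r/v = (1×1.60×10^-19)(0.134)(0.0799) / (7.33×10^5) = 2.34×10^-27 kg.
In atomic mass units: m = 2.34×10^-27 / 1.66×10^-27 = 1.41 u.

m ≈ 1.41 u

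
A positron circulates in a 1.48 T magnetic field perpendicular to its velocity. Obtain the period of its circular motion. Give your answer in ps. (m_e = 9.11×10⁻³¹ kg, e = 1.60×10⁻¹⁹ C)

The cyclotron period is independent of speed: T = 2πm/(qB).
T = 2π(9.11×10^-31) / [(1×1.60×10^-19)(1.48)] = 2.42×10^-11 s.

T ≈ 24.2 ps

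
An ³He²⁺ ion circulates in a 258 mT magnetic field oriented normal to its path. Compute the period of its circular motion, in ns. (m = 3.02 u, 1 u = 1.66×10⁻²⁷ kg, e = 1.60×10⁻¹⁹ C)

The cyclotron period is independent of speed: T = 2πm/(qB).
T = 2π(5.01×10^-27) / [(2×1.60×10^-19)(0.258)] = 3.82×10^-7 s.

T ≈ 382 ns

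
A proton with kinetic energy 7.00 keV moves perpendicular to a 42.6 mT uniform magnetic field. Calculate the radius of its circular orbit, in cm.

r ≈ 28.4 cm

Convert the energy: K = 7.00 keV = 1.12×10^-15 J.
v = √(2K/m) = √(2·1.12×10^-15/1.67×10^-27) = 1.16×10^6 m/s.
r = mv/(qB) = (1.67×10^-27)(1.16×10^6) / [(1×1.60×10^-19)(0.0426)] = 0.284 m.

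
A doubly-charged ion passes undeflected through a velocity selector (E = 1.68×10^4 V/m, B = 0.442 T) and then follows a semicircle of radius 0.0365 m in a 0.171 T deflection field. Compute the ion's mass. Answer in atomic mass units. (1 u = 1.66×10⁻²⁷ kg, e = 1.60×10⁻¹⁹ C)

m ≈ 31.7 u

v = E/B₁ = 3.80×10^4 m/s.
From r = mv/(qB₂), m = qB₂r/v = (2×1.60×10^-19)(0.171)(0.0365) / (3.80×10^4) = 5.25×10^-26 kg.
In atomic mass units: m = 5.25×10^-26 / 1.66×10^-27 = 31.7 u.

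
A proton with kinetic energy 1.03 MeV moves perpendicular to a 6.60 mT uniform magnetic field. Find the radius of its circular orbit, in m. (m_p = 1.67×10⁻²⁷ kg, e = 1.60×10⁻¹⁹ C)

r ≈ 22.2 m

Convert the energy: K = 1.03 MeV = 1.65×10^-13 J.
v = √(2K/m) = √(2·1.65×10^-13/1.67×10^-27) = 1.40×10^7 m/s.
r = mv/(qB) = (1.67×10^-27)(1.40×10^7) / [(1×1.60×10^-19)(6.60×10^-3)] = 22.2 m.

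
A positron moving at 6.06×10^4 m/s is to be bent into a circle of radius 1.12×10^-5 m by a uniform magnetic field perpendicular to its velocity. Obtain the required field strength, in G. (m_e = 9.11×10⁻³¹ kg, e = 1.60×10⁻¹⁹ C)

qvB = mv²/r gives B = mv/(qr).
B = (9.11×10^-31)(6.06×10^4) / [(1×1.60×10^-19)(1.12×10^-5)] = 0.0308 T.

B ≈ 308 G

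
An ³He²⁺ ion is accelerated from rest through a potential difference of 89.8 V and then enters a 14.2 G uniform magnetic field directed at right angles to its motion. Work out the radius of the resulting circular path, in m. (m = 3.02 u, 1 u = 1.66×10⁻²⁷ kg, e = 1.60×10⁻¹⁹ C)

r ≈ 1.18 m

The kinetic energy gained is K = qV = (2×1.60×10^-19)(89.8) = 2.87×10^-17 J.
v = √(2K/m) = 1.07×10^5 m/s.
r = mv/(qB) = (5.01×10^-27)(1.07×10^5) / [(2×1.60×10^-19)(1.42×10^-3)] = 1.18 m.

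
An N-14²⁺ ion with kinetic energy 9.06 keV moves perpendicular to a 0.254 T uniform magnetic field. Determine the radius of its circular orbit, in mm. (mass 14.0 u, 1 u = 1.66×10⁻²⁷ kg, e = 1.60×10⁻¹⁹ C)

Convert the energy: K = 9.06 keV = 1.45×10^-15 J.
v = √(2K/m) = √(2·1.45×10^-15/2.32×10^-26) = 3.53×10^5 m/s.
r = mv/(qB) = (2.32×10^-26)(3.53×10^5) / [(2×1.60×10^-19)(0.254)] = 0.101 m.

r ≈ 101 mm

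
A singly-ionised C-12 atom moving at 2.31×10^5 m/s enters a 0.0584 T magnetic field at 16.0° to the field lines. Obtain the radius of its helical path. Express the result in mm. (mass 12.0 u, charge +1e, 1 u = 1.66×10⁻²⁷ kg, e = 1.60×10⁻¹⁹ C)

Only the perpendicular component v⊥ = v sin16.0° = 6.37×10^4 m/s is bent by the field.
r = m v⊥ /(qB) = (1.99×10^-26)(6.37×10^4) / [(1×1.60×10^-19)(0.0584)] = 0.136 m.

r ≈ 136 mm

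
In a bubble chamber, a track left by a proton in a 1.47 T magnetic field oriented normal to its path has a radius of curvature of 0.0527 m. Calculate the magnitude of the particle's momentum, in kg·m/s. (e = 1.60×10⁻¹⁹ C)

Since qvB = mv²/r, the momentum p = mv = qBr.
p = (1×1.60×10^-19)(1.47)(0.0527) = 1.24×10^-20 kg·m/s.

p ≈ 1.24×10^-20 kg·m/s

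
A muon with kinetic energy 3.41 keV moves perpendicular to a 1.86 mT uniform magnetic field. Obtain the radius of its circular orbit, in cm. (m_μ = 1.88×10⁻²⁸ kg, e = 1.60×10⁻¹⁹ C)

r ≈ 152 cm

Convert the energy: K = 3.41 keV = 5.46×10^-16 J.
v = √(2K/m) = √(2·5.46×10^-16/1.88×10^-28) = 2.41×10^6 m/s.
r = mv/(qB) = (1.88×10^-28)(2.41×10^6) / [(1×1.60×10^-19)(1.86×10^-3)] = 1.52 m.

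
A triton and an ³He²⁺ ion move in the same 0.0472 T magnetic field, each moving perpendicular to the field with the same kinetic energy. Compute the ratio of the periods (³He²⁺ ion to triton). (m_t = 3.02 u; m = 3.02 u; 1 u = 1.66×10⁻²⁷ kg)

ratio ≈ 0.500

T = 2πm/(qB) is independent of speed, so T₂/T₁ = (m₂/q₂)/(m₁/q₁).
T_{³He²⁺ ion}/T_{triton} = (5.01×10^-27/2e) / (5.01×10^-27/1e) = 0.500.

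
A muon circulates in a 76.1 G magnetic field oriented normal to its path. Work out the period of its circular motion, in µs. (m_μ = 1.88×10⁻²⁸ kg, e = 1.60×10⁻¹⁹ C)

T ≈ 0.970 µs

The cyclotron period is independent of speed: T = 2πm/(qB).
T = 2π(1.88×10^-28) / [(1×1.60×10^-19)(7.61×10^-3)] = 9.70×10^-7 s.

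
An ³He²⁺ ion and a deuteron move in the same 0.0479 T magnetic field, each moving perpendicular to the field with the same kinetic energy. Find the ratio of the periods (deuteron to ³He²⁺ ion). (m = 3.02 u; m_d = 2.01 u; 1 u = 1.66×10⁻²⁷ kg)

T = 2πm/(qB) is independent of speed, so T₂/T₁ = (m₂/q₂)/(m₁/q₁).
T_{deuteron}/T_{³He²⁺ ion} = (3.34×10^-27/1e) / (5.01×10^-27/2e) = 1.33.

ratio ≈ 1.33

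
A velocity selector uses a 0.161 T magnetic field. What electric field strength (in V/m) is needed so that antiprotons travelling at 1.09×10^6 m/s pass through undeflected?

E ≈ 1.75×10^5 V/m

qE = qvB ⇒ E = vB = (1.09×10^6)(0.161) = 1.75×10^5 V/m.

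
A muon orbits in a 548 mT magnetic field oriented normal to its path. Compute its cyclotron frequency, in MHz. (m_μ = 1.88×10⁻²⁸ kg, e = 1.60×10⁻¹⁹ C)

f ≈ 74.2 MHz

f = qB/(2πm) = (1×1.60×10^-19)(0.548) / [2π(1.88×10^-28)] = 7.42×10^7 Hz.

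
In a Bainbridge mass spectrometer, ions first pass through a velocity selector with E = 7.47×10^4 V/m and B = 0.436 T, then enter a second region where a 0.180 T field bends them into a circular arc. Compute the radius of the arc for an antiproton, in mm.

The selector passes v = E/B = 7.47×10^4/0.436 = 1.71×10^5 m/s.
In the deflection region, r = mv/(qB₂) = (1.67×10^-27)(1.71×10^5) / [(1×1.60×10^-19)(0.180)] = 9.93×10^-3 m.

r ≈ 9.93 mm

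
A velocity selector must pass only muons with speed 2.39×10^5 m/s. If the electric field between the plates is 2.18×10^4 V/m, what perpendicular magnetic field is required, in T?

B ≈ 0.0912 T

qE = qvB ⇒ B = E/v = (2.18×10^4) / (2.39×10^5) = 0.0912 T.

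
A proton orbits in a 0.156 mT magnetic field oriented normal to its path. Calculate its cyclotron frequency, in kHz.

f ≈ 2.38 kHz

f = qB/(2πm) = (1×1.60×10^-19)(1.56×10^-4) / [2π(1.67×10^-27)] = 2380 Hz.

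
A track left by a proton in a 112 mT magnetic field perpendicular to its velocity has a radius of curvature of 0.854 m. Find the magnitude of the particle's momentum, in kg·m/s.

p ≈ 1.53×10^-20 kg·m/s

Since qvB = mv²/r, the momentum p = mv = qBr.
p = (1×1.60×10^-19)(0.112)(0.854) = 1.53×10^-20 kg·m/s.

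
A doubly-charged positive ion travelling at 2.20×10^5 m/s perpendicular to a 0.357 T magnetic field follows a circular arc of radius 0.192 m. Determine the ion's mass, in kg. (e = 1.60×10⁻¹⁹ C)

m ≈ 9.97×10^-26 kg

qvB = mv²/r ⇒ m = qBr/v.
m = (2×1.60×10^-19)(0.357)(0.192) / (2.20×10^5) = 9.97×10^-26 kg.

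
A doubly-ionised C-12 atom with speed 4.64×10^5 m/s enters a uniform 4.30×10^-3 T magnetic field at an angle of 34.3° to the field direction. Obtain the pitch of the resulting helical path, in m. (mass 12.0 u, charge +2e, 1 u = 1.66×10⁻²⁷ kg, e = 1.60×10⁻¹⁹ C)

The velocity component along B is v∥ = v cos34.3° = 3.83×10^5 m/s.
The cyclotron period T = 2πm/(qB) = 9.10×10^-5 s is set by m, q, B alone.
Pitch = v∥·T = (3.83×10^5)(9.10×10^-5) = 34.9 m.

pitch ≈ 34.9 m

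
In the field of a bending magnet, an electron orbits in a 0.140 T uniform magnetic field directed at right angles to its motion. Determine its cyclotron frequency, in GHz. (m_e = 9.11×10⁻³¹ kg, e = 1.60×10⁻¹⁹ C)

f ≈ 3.91 GHz

f = qB/(2πm) = (1×1.60×10^-19)(0.140) / [2π(9.11×10^-31)] = 3.91×10^9 Hz.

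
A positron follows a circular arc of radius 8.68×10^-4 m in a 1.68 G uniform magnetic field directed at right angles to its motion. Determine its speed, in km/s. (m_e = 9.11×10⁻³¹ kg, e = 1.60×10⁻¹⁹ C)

v ≈ 25.6 km/s

From qvB = mv²/r, v = qBr/m.
v = (1×1.60×10^-19)(1.68×10^-4)(8.68×10^-4) / (9.11×10^-31) = 2.56×10^4 m/s.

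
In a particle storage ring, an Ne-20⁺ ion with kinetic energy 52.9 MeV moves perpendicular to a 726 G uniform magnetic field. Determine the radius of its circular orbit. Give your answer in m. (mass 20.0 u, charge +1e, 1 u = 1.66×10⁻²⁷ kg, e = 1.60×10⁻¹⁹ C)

r ≈ 64.5 m

Convert the energy: K = 52.9 MeV = 8.46×10^-12 J.
v = √(2K/m) = √(2·8.46×10^-12/3.32×10^-26) = 2.26×10^7 m/s.
r = mv/(qB) = (3.32×10^-26)(2.26×10^7) / [(1×1.60×10^-19)(0.0726)] = 64.5 m.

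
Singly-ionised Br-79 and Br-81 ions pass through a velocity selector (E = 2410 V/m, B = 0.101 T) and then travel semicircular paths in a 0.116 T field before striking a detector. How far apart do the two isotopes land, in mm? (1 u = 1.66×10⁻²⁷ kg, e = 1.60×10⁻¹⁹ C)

Both emerge at v = E/B₁ = 2.39×10^4 m/s.
r = mv/(qB₂), so r₁ = 0.16860 m and r₂ = 0.17287 m, giving Δr = 4.27×10^-3 m.
After a semicircle each ion lands a diameter 2r from the entry slit, so the separation is 2Δr = 8.54×10^-3 m.

Δd ≈ 8.54 mm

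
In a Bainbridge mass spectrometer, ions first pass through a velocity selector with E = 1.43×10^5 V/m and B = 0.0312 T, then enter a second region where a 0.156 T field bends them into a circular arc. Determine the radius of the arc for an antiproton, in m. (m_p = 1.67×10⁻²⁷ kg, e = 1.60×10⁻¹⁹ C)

The selector passes v = E/B = 1.43×10^5/0.0312 = 4.58×10^6 m/s.
In the deflection region, r = mv/(qB₂) = (1.67×10^-27)(4.58×10^6) / [(1×1.60×10^-19)(0.156)] = 0.307 m.

r ≈ 0.307 m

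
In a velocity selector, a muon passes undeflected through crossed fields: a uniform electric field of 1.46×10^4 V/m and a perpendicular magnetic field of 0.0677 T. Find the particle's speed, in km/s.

For zero net force, qE = qvB, so v = E/B.
v = (1.46×10^4) / (0.0677) = 2.16×10^5 m/s.

v ≈ 216 km/s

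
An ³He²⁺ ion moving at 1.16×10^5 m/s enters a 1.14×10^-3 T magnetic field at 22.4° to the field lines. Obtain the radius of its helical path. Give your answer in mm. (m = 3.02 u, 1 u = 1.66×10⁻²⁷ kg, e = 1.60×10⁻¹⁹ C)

Only the perpendicular component v⊥ = v sin22.4° = 4.42×10^4 m/s is bent by the field.
r = m v⊥ /(qB) = (5.01×10^-27)(4.42×10^4) / [(2×1.60×10^-19)(1.14×10^-3)] = 0.607 m.

r ≈ 607 mm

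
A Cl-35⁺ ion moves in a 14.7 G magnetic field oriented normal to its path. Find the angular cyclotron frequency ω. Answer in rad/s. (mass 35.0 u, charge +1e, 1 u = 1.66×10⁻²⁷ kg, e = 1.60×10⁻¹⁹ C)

ω ≈ 4050 rad/s

ω = qB/m = (1×1.60×10^-19)(1.47×10^-3) / (5.81×10^-26) = 4050 rad/s.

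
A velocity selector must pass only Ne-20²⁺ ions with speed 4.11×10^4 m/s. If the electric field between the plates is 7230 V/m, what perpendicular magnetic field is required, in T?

B ≈ 0.176 T

qE = qvB ⇒ B = E/v = (7230) / (4.11×10^4) = 0.176 T.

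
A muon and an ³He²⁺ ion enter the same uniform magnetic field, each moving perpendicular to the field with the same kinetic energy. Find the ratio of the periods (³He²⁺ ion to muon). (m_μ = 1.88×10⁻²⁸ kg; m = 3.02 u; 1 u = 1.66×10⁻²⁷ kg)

ratio ≈ 13.3

T = 2πm/(qB) is independent of speed, so T₂/T₁ = (m₂/q₂)/(m₁/q₁).
T_{³He²⁺ ion}/T_{muon} = (5.01×10^-27/2e) / (1.88×10^-28/1e) = 13.3.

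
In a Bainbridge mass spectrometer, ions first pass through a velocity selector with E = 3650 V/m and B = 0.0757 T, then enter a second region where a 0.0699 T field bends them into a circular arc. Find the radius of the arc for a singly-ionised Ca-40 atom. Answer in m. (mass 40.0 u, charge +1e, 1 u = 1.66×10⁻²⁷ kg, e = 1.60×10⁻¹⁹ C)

r ≈ 0.286 m

The selector passes v = E/B = 3650/0.0757 = 4.82×10^4 m/s.
In the deflection region, r = mv/(qB₂) = (6.64×10^-26)(4.82×10^4) / [(1×1.60×10^-19)(0.0699)] = 0.286 m.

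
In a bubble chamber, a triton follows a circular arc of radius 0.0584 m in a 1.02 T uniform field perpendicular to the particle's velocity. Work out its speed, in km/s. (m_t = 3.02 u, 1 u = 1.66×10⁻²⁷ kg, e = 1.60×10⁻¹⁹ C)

From qvB = mv²/r, v = qBr/m.
v = (1×1.60×10^-19)(1.02)(0.0584) / (5.01×10^-27) = 1.90×10^6 m/s.

v ≈ 1900 km/s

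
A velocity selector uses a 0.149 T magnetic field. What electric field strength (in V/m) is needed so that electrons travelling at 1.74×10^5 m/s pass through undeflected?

qE = qvB ⇒ E = vB = (1.74×10^5)(0.149) = 2.59×10^4 V/m.

E ≈ 2.59×10^4 V/m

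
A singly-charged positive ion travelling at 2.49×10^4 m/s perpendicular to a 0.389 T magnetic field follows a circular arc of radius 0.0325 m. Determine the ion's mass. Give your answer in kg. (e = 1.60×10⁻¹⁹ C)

qvB = mv²/r ⇒ m = qBr/v.
m = (1×1.60×10^-19)(0.389)(0.0325) / (2.49×10^4) = 8.12×10^-26 kg.

m ≈ 8.12×10^-26 kg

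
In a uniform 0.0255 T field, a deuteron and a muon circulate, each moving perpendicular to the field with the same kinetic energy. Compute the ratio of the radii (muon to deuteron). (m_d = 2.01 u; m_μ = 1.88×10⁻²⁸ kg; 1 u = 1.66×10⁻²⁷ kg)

ratio ≈ 0.237

r = √(2mK)/(qB) ⇒ at equal K, r ∝ √m/q.
r_{muon}/r_{deuteron} = 0.237.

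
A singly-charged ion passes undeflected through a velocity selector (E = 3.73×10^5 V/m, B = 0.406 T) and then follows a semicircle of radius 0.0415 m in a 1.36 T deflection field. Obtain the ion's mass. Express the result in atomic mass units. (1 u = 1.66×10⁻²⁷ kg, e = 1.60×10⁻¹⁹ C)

m ≈ 5.92 u

v = E/B₁ = 9.19×10^5 m/s.
From r = mv/(qB₂), m = qB₂r/v = (1×1.60×10^-19)(1.36)(0.0415) / (9.19×10^5) = 9.83×10^-27 kg.
In atomic mass units: m = 9.83×10^-27 / 1.66×10^-27 = 5.92 u.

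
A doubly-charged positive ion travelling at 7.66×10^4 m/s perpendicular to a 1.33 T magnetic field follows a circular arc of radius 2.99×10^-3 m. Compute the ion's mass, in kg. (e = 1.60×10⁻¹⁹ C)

m ≈ 1.66×10^-26 kg

qvB = mv²/r ⇒ m = qBr/v.
m = (2×1.60×10^-19)(1.33)(2.99×10^-3) / (7.66×10^4) = 1.66×10^-26 kg.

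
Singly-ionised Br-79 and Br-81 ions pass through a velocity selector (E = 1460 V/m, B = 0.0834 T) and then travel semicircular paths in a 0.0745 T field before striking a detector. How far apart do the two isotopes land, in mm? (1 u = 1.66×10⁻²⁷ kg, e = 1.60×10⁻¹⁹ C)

Both emerge at v = E/B₁ = 1.75×10^4 m/s.
r = mv/(qB₂), so r₁ = 0.19260 m and r₂ = 0.19747 m, giving Δr = 4.88×10^-3 m.
After a semicircle each ion lands a diameter 2r from the entry slit, so the separation is 2Δr = 9.75×10^-3 m.

Δd ≈ 9.75 mm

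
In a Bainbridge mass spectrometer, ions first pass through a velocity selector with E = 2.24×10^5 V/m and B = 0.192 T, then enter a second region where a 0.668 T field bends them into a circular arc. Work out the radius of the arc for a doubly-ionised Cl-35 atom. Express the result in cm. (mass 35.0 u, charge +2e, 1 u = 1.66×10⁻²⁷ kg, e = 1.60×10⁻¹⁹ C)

The selector passes v = E/B = 2.24×10^5/0.192 = 1.17×10^6 m/s.
In the deflection region, r = mv/(qB₂) = (5.81×10^-26)(1.17×10^6) / [(2×1.60×10^-19)(0.668)] = 0.317 m.

r ≈ 31.7 cm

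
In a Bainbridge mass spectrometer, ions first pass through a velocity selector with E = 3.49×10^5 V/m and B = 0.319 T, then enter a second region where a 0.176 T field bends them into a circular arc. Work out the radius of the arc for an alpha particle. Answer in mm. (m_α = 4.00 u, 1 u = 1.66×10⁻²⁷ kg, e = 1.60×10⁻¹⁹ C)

The selector passes v = E/B = 3.49×10^5/0.319 = 1.09×10^6 m/s.
In the deflection region, r = mv/(qB₂) = (6.64×10^-27)(1.09×10^6) / [(2×1.60×10^-19)(0.176)] = 0.129 m.

r ≈ 129 mm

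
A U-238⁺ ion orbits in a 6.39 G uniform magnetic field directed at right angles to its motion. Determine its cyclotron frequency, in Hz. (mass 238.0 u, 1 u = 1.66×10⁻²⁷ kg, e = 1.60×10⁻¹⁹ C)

f ≈ 41.2 Hz

f = qB/(2πm) = (1×1.60×10^-19)(6.39×10^-4) / [2π(3.95×10^-25)] = 41.2 Hz.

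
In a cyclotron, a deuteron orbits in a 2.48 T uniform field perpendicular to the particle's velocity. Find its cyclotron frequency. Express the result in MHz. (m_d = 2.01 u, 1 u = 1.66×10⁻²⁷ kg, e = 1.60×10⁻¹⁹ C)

f ≈ 18.9 MHz

f = qB/(2πm) = (1×1.60×10^-19)(2.48) / [2π(3.34×10^-27)] = 1.89×10^7 Hz.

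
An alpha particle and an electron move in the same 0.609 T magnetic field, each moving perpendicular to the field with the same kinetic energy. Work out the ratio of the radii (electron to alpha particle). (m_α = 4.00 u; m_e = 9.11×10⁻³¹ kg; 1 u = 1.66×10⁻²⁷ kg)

ratio ≈ 0.0234

r = √(2mK)/(qB) ⇒ at equal K, r ∝ √m/q.
r_{electron}/r_{alpha particle} = 0.0234.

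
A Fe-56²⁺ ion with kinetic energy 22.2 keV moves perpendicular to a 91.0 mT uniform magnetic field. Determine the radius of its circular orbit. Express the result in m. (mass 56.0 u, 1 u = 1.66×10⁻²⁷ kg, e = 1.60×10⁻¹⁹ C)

r ≈ 0.882 m

Convert the energy: K = 22.2 keV = 3.55×10^-15 J.
v = √(2K/m) = √(2·3.55×10^-15/9.30×10^-26) = 2.76×10^5 m/s.
r = mv/(qB) = (9.30×10^-26)(2.76×10^5) / [(2×1.60×10^-19)(0.0910)] = 0.882 m.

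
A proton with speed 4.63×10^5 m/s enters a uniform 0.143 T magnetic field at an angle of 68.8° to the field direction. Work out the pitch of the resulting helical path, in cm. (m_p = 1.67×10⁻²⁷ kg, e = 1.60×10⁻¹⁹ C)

The velocity component along B is v∥ = v cos68.8° = 1.67×10^5 m/s.
The cyclotron period T = 2πm/(qB) = 4.59×10^-7 s is set by m, q, B alone.
Pitch = v∥·T = (1.67×10^5)(4.59×10^-7) = 0.0768 m.

pitch ≈ 7.68 cm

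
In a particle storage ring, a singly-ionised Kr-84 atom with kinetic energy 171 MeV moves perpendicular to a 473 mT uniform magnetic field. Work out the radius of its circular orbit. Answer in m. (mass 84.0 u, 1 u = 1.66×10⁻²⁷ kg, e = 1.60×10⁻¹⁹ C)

r ≈ 36.5 m

Convert the energy: K = 171 MeV = 2.74×10^-11 J.
v = √(2K/m) = √(2·2.74×10^-11/1.39×10^-25) = 1.98×10^7 m/s.
r = mv/(qB) = (1.39×10^-25)(1.98×10^7) / [(1×1.60×10^-19)(0.473)] = 36.5 m.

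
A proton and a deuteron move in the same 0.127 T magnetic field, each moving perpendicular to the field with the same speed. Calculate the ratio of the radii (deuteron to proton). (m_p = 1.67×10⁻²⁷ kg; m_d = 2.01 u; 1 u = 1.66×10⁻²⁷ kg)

ratio ≈ 2.00

r = mv/(qB) ⇒ at equal v, r ∝ m/q.
r_{deuteron}/r_{proton} = 2.00.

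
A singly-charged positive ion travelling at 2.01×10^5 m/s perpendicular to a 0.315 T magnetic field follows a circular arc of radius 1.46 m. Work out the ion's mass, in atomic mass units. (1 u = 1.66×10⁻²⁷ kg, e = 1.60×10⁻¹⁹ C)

m ≈ 221 u

qvB = mv²/r ⇒ m = qBr/v.
m = (1×1.60×10^-19)(0.315)(1.46) / (2.01×10^5) = 3.66×10^-25 kg = 221 u.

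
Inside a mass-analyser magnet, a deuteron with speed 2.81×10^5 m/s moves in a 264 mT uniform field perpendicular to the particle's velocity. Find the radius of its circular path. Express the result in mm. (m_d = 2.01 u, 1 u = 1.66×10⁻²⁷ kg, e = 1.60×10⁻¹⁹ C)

r ≈ 22.2 mm

The magnetic force provides the centripetal force: qvB = mv²/r, so r = mv/(qB).
r = (3.34×10^-27 kg)(2.81×10^5 m/s) / [(1×1.60×10^-19 C)(0.264 T)] = 0.0222 m.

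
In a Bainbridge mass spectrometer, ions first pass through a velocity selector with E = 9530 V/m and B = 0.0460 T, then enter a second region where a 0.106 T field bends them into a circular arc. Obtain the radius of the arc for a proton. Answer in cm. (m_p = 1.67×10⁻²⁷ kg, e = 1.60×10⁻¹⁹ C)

The selector passes v = E/B = 9530/0.0460 = 2.07×10^5 m/s.
In the deflection region, r = mv/(qB₂) = (1.67×10^-27)(2.07×10^5) / [(1×1.60×10^-19)(0.106)] = 0.0204 m.

r ≈ 2.04 cm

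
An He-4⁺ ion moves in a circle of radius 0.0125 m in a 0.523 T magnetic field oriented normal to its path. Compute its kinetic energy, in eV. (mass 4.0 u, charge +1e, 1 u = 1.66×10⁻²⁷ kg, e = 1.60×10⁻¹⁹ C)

K ≈ 515 eV

v = qBr/m = (1×1.60×10^-19)(0.523)(0.0125) / (6.64×10^-27) = 1.58×10^5 m/s.
K = ½mv² = 0.5·(6.64×10^-27)·(1.58×10^5)² = 8.24×10^-17 J = 515 eV.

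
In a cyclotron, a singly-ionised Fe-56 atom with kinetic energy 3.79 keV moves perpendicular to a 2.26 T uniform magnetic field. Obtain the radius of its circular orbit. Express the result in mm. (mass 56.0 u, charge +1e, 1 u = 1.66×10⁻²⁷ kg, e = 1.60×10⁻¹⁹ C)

Convert the energy: K = 3.79 keV = 6.06×10^-16 J.
v = √(2K/m) = √(2·6.06×10^-16/9.30×10^-26) = 1.14×10^5 m/s.
r = mv/(qB) = (9.30×10^-26)(1.14×10^5) / [(1×1.60×10^-19)(2.26)] = 0.0294 m.

r ≈ 29.4 mm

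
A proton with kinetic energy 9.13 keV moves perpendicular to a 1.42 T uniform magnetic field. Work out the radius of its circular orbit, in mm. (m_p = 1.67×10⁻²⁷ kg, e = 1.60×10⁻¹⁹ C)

r ≈ 9.72 mm

Convert the energy: K = 9.13 keV = 1.46×10^-15 J.
v = √(2K/m) = √(2·1.46×10^-15/1.67×10^-27) = 1.32×10^6 m/s.
r = mv/(qB) = (1.67×10^-27)(1.32×10^6) / [(1×1.60×10^-19)(1.42)] = 9.72×10^-3 m.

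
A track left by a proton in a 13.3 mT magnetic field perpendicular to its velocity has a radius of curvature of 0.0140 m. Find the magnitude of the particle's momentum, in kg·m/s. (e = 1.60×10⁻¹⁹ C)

Since qvB = mv²/r, the momentum p = mv = qBr.
p = (1×1.60×10^-19)(0.0133)(0.0140) = 2.98×10^-23 kg·m/s.

p ≈ 2.98×10^-23 kg·m/s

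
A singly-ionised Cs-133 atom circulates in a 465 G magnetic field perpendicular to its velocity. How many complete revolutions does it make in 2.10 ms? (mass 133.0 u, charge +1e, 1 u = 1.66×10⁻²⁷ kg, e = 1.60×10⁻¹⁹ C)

N = 11

T = 2πm/(qB) = 2π(2.2078×10^-25) / [(1×1.60×10^-19)(0.0465)] = 1.8645×10^-4 s.
N = t/T = 2.10×10^-3 / 1.8645×10^-4 ≈ 11.26, so 11 complete revolutions.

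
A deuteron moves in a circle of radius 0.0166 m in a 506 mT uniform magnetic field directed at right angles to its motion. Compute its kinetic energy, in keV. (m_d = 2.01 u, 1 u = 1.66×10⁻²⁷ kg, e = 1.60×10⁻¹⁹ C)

v = qBr/m = (1×1.60×10^-19)(0.506)(0.0166) / (3.34×10^-27) = 4.03×10^5 m/s.
K = ½mv² = 0.5·(3.34×10^-27)·(4.03×10^5)² = 2.71×10^-16 J = 1.69 keV.

K ≈ 1.69 keV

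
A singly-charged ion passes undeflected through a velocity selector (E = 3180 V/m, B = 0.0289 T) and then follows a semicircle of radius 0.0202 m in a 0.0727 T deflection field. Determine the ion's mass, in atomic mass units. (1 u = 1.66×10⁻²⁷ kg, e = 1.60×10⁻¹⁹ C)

m ≈ 1.29 u

v = E/B₁ = 1.10×10^5 m/s.
From r = mv/(qB₂), m = qB₂r/v = (1×1.60×10^-19)(0.0727)(0.0202) / (1.10×10^5) = 2.14×10^-27 kg.
In atomic mass units: m = 2.14×10^-27 / 1.66×10^-27 = 1.29 u.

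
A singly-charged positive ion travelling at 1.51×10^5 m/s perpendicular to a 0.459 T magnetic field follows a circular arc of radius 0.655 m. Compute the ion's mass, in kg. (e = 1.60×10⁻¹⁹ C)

qvB = mv²/r ⇒ m = qBr/v.
m = (1×1.60×10^-19)(0.459)(0.655) / (1.51×10^5) = 3.19×10^-25 kg.

m ≈ 3.19×10^-25 kg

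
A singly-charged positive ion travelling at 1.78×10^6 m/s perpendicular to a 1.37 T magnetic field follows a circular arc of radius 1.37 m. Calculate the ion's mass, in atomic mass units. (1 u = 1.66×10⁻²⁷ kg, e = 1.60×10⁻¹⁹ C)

m ≈ 102 u

qvB = mv²/r ⇒ m = qBr/v.
m = (1×1.60×10^-19)(1.37)(1.37) / (1.78×10^6) = 1.69×10^-25 kg = 102 u.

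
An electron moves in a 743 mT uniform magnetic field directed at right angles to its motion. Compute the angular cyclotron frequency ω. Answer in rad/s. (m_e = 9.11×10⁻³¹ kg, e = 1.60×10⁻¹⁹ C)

ω ≈ 1.30×10^11 rad/s

ω = qB/m = (1×1.60×10^-19)(0.743) / (9.11×10^-31) = 1.30×10^11 rad/s.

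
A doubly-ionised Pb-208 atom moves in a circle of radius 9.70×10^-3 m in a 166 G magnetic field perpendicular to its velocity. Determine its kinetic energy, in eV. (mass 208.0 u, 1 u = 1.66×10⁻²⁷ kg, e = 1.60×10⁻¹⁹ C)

v = qBr/m = (2×1.60×10^-19)(0.0166)(9.70×10^-3) / (3.45×10^-25) = 149 m/s.
K = ½mv² = 0.5·(3.45×10^-25)·(149)² = 3.84×10^-21 J = 0.0240 eV.

K ≈ 0.0240 eV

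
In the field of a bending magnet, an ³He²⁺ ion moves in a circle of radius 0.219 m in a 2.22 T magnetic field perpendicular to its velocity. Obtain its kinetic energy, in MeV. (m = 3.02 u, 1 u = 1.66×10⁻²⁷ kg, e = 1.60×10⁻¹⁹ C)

K ≈ 15.1 MeV

v = qBr/m = (2×1.60×10^-19)(2.22)(0.219) / (5.01×10^-27) = 3.10×10^7 m/s.
K = ½mv² = 0.5·(5.01×10^-27)·(3.10×10^7)² = 2.41×10^-12 J = 15.1 MeV.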